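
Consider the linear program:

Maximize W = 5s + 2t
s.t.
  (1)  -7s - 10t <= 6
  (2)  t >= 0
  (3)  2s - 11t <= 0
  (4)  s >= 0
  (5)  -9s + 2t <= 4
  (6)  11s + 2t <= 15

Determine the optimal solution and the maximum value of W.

At the optimal vertex, -9s + 2t = 4 and 11s + 2t = 15.
Solving simultaneously gives s = 11/20, t = 179/40.

s = 11/20, t = 179/40, maximum W = 117/10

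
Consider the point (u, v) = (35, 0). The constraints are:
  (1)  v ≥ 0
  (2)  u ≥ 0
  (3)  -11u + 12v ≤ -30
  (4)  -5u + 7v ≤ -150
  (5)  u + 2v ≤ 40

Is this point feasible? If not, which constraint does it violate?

(1): 0 ≥ 0 ✓
(2): 35 ≥ 0 ✓
(3): -385 ≤ -30 ✓
(4): -175 ≤ -150 ✓
(5): 35 ≤ 40 ✓

feasible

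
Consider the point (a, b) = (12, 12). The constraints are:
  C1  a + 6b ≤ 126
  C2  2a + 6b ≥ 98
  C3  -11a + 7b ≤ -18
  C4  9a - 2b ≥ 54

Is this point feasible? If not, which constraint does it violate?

not feasible — violates C2

Constraint C2: 2a + 6b = 96, which is not ≥ 98. All other constraints are satisfied.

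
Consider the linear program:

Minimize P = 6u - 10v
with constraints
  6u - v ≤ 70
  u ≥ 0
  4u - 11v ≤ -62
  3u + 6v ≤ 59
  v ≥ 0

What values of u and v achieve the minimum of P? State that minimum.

u = 0, v = 59/6, minimum P = -295/3

Extreme points and P = 6u - 10v:
  (0, 62/11) → P = -620/11
  (0, 59/6) → P = -295/3
  (277/57, 422/57) → P = -2558/57

The binding constraints are u = 0 and 3u + 6v = 59.
Solving simultaneously gives u = 0, v = 59/6.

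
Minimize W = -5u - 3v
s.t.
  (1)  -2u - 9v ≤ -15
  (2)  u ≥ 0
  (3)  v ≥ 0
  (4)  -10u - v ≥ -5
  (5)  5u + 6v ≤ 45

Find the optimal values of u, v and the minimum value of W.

u = 0, v = 5, minimum W = -15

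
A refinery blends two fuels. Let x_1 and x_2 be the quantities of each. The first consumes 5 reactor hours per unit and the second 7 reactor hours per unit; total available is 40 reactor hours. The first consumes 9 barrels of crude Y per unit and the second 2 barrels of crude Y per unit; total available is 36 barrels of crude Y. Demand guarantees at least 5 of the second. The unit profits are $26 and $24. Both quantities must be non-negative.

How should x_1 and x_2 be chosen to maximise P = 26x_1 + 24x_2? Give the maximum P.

Extreme points and P = 26x_1 + 24x_2:
  (0, 40/7) → P = 960/7
  (0, 5) → P = 120
  (1, 5) → P = 146

The binding constraints are 5x_1 + 7x_2 = 40 and x_2 = 5.
Solving simultaneously gives x_1 = 1, x_2 = 5.

x_1 = 1, x_2 = 5, maximum P = 146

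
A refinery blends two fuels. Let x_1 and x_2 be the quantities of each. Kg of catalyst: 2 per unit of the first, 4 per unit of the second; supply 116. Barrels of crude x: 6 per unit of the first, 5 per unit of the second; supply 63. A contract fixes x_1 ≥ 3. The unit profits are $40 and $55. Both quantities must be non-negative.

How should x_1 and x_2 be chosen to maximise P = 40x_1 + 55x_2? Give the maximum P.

x_1 = 3, x_2 = 9, maximum P = 615

Extreme points and P = 40x_1 + 55x_2:
  (21/2, 0) → P = 420
  (3, 0) → P = 120
  (3, 9) → P = 615

The optimum lies where 6x_1 + 5x_2 = 63 and x_1 = 3.
Solving simultaneously gives x_1 = 3, x_2 = 9.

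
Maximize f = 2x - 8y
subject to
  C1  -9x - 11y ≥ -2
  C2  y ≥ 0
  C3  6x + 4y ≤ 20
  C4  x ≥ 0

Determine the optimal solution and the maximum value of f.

x = 2/9, y = 0, maximum f = 4/9

Extreme points and f = 2x - 8y:
  (2/9, 0) → f = 4/9
  (0, 2/11) → f = -16/11
  (0, 0) → f = 0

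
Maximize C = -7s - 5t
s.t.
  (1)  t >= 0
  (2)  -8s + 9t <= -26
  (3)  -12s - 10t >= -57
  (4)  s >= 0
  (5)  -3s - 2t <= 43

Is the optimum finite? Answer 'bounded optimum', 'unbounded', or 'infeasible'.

bounded optimum

Corner points and C = -7s - 5t:
  (13/4, 0) → C = -91/4
  (19/4, 0) → C = -133/4
  (773/188, 36/47) → C = -6131/188
The feasible region has finitely many vertices and no improving ray; the maximum is -91/4 at (13/4, 0).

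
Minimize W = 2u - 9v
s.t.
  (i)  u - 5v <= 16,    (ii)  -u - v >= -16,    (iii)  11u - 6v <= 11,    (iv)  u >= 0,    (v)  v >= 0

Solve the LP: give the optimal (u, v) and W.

u = 0, v = 16, minimum W = -144

Corner points and W = 2u - 9v:
  (107/17, 165/17) → W = -1271/17
  (0, 16) → W = -144
  (1, 0) → W = 2
  (0, 0) → W = 0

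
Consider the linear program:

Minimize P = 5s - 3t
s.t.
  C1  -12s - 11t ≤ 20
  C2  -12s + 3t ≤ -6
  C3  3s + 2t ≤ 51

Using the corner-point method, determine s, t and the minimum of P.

Feasible corners and P = 5s - 3t:
  (1/28, -13/7) → P = 23/4
  (601/9, -224/3) → P = 5021/9
  (5, 18) → P = -29

The optimum lies where -12s + 3t = -6 and 3s + 2t = 51.
Solving simultaneously gives s = 5, t = 18.

s = 5, t = 18, minimum P = -29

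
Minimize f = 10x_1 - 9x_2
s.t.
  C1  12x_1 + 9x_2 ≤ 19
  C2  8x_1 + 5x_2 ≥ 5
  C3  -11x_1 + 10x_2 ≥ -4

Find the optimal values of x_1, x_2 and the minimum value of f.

x_1 = -25/6, x_2 = 23/3, minimum f = -332/3

Feasible corners and f = 10x_1 - 9x_2:
  (-25/6, 23/3) → f = -332/3
  (226/219, 161/219) → f = 811/219
  (14/27, 23/135) → f = 493/135

The binding constraints are 12x_1 + 9x_2 = 19 and 8x_1 + 5x_2 = 5.
Solving simultaneously gives x_1 = -25/6, x_2 = 23/3.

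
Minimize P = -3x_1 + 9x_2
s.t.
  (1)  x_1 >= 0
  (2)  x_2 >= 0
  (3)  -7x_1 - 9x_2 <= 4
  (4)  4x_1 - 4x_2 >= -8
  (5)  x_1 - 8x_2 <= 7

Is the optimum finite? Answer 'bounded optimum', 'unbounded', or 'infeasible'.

From the feasible point (0, 0), moving in the direction (8, 1) keeps every constraint satisfied while P decreases without bound.

unbounded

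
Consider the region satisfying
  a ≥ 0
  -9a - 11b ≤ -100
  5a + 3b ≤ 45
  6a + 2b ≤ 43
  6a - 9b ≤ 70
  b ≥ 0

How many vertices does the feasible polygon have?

4

Pairwise boundary intersections that survive every other constraint:
  (0, 100/11)
  (0, 15)
  (91/16, 71/16)
  (39/8, 55/8)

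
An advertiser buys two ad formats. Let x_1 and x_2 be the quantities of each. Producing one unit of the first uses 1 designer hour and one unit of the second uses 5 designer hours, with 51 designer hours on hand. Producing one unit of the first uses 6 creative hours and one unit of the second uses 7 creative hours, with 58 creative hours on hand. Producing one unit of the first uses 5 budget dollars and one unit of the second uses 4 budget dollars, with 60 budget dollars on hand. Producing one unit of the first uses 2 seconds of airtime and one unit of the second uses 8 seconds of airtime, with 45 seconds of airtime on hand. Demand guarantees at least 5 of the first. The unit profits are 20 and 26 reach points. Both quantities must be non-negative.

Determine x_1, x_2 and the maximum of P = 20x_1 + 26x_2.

x_1 = 5, x_2 = 4, maximum P = 204

Feasible corners and P = 20x_1 + 26x_2:
  (29/3, 0) → P = 580/3
  (5, 0) → P = 100
  (5, 4) → P = 204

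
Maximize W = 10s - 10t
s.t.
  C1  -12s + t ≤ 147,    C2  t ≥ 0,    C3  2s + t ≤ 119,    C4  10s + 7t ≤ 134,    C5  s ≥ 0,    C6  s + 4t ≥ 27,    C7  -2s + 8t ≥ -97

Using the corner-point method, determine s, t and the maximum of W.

s = 347/33, t = 136/33, maximum W = 2110/33

Vertices and W = 10s - 10t:
  (0, 134/7) → W = -1340/7
  (347/33, 136/33) → W = 2110/33
  (0, 27/4) → W = -135/2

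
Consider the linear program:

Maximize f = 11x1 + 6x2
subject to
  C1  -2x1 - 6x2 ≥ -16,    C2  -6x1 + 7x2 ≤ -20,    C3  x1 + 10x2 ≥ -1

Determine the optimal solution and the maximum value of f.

x1 = 83/7, x2 = -9/7, maximum f = 859/7

Feasible corners and f = 11x1 + 6x2:
  (116/25, 28/25) → f = 1444/25
  (83/7, -9/7) → f = 859/7
  (193/67, -26/67) → f = 1967/67

The optimum lies where -2x1 - 6x2 = -16 and x1 + 10x2 = -1.
Solving simultaneously gives x1 = 83/7, x2 = -9/7.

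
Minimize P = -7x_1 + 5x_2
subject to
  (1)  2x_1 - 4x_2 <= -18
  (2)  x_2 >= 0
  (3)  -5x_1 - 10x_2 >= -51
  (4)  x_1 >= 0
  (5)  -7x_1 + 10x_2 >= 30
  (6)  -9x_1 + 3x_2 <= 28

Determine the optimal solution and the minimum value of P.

x_1 = 3/5, x_2 = 24/5, minimum P = 99/5

Vertices and P = -7x_1 + 5x_2:
  (3/5, 24/5) → P = 99/5
  (0, 9/2) → P = 45/2
  (0, 51/10) → P = 51/2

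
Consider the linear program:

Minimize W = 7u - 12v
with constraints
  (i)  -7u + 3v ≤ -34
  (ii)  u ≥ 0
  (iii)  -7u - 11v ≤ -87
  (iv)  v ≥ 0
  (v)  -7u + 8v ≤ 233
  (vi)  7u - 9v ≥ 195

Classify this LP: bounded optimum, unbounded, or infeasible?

unbounded

From the feasible point (195/7, 0), moving in the direction (9, 7) keeps every constraint satisfied while W decreases without bound.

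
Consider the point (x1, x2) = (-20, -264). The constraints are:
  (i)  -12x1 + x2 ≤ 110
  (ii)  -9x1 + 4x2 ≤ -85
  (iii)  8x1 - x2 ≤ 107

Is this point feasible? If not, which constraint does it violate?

feasible

(i): -24 ≤ 110 ✓
(ii): -876 ≤ -85 ✓
(iii): 104 ≤ 107 ✓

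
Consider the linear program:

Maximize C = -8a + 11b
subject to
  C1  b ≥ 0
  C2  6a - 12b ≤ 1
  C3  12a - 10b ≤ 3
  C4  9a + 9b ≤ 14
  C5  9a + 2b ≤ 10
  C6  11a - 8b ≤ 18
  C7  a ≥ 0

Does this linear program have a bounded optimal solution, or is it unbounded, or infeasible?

bounded optimum

Vertices and C = -8a + 11b:
  (1/6, 0) → C = -4/3
  (0, 0) → C = 0
  (13/42, 1/14) → C = -71/42
  (167/198, 47/66) → C = 215/198
  (0, 14/9) → C = 154/9
The feasible region has finitely many vertices and no improving ray; the maximum is 154/9 at (0, 14/9).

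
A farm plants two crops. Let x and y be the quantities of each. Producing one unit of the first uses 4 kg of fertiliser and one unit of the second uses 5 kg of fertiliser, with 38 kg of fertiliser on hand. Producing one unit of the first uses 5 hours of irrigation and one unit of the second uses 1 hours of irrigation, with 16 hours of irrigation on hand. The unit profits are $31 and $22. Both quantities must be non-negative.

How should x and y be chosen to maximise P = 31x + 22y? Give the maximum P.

x = 2, y = 6, maximum P = 194

Extreme points and P = 31x + 22y:
  (0, 0) → P = 0
  (0, 38/5) → P = 836/5
  (16/5, 0) → P = 496/5
  (2, 6) → P = 194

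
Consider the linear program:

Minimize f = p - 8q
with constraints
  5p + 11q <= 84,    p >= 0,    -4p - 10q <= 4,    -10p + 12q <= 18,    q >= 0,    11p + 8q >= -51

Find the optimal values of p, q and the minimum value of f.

Corner points and f = p - 8q:
  (81/17, 93/17) → f = -39
  (84/5, 0) → f = 84/5
  (0, 3/2) → f = -12
  (0, 0) → f = 0

At the optimal vertex, 5p + 11q = 84 and -10p + 12q = 18.
Solving simultaneously gives p = 81/17, q = 93/17.

p = 81/17, q = 93/17, minimum f = -39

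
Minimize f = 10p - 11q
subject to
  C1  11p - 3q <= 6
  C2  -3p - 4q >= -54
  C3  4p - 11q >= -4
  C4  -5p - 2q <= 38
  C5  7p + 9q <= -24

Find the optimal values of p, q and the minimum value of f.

Corner points and f = 10p - 11q:
  (-102/37, -448/37) → f = 3908/37
  (-3/20, -51/20) → f = 531/20
  (-142/21, -44/21) → f = -312/7
  (-300/113, -68/113) → f = -2252/113

The binding constraints are 4p - 11q = -4 and -5p - 2q = 38.
Solving simultaneously gives p = -142/21, q = -44/21.

p = -142/21, q = -44/21, minimum f = -312/7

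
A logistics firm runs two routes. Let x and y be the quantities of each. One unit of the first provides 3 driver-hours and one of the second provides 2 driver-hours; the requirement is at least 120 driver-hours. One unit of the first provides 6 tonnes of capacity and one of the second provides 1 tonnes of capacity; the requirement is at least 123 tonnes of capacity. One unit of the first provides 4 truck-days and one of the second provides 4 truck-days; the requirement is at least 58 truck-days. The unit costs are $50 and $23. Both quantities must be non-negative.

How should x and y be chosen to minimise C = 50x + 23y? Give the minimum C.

Extreme points and C = 50x + 23y:
  (0, 123) → C = 2829
  (40, 0) → C = 2000
  (14, 39) → C = 1597
The feasible region is unbounded (it extends along (0, 1), (1, 0)), but C strictly increases along every unbounded feasible direction, so there is no improving ray and the minimum is attained at a vertex.

x = 14, y = 39, minimum C = 1597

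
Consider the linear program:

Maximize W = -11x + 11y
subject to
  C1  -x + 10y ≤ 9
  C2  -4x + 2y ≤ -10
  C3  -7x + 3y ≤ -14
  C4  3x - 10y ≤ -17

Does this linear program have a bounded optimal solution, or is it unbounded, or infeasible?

The boundaries -x + 10y = 9 and -4x + 2y = -10 meet at (59/19, 23/19), but that point violates 3x - 10y ≤ -17. Every candidate vertex is excluded by some other constraint, so the feasible region is empty.

infeasible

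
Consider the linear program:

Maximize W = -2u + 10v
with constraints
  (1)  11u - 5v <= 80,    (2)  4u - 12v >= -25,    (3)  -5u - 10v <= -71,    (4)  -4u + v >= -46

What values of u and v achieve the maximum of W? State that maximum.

Vertices and W = -2u + 10v:
  (155/16, 85/16) → W = 135/4
  (77/9, 127/45) → W = 100/9
  (301/50, 409/100) → W = 1443/50

u = 155/16, v = 85/16, maximum W = 135/4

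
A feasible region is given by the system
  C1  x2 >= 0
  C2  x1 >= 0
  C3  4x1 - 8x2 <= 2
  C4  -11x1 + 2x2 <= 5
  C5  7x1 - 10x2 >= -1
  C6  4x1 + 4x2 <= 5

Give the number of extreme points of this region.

5

Pairwise boundary intersections that survive every other constraint:
  (0, 0)
  (1/2, 0)
  (0, 1/10)
  (1, 1/4)
  (23/34, 39/68)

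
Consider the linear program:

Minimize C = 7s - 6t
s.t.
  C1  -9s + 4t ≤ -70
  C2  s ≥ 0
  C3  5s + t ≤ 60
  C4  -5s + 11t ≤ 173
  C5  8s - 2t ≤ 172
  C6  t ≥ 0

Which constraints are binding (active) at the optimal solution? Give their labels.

Corner points and C = 7s - 6t:
  (310/29, 190/29) → C = 1030/29
  (70/9, 0) → C = 490/9
  (12, 0) → C = 84

The minimum is at (310/29, 190/29). Substituting into each constraint, equality holds for C1 and C3; the remaining constraints have slack.

C1 and C3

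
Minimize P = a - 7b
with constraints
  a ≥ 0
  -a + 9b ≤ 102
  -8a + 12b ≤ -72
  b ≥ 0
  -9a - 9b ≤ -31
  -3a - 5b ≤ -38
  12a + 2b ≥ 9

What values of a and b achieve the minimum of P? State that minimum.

The feasible region is unbounded (it extends along (1, 0), (9, 1)), but P strictly increases along every unbounded feasible direction, so there is no improving ray and the minimum is attained at a vertex.

At the optimal vertex, -a + 9b = 102 and -8a + 12b = -72.
Solving simultaneously gives a = 156/5, b = 74/5.

a = 156/5, b = 74/5, minimum P = -362/5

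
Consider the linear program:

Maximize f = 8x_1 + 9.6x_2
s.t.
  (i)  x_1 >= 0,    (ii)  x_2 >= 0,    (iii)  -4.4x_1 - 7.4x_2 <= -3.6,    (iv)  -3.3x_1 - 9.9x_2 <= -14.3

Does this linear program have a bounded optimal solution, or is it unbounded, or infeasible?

From the feasible point (0, 13/9), moving in the direction (0, 1) keeps every constraint satisfied while f increases without bound.

unbounded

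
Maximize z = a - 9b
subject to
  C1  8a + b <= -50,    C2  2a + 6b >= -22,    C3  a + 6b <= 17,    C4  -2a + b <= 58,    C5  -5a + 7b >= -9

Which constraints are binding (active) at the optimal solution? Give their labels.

C1 and C2

Feasible corners and z = a - 9b:
  (-139/23, -38/23) → z = 203/23
  (-317/47, 186/47) → z = -1991/47
  (-185/7, 36/7) → z = -509/7
  (-331/13, 92/13) → z = -1159/13

The maximum is at (-139/23, -38/23). Substituting into each constraint, equality holds for C1 and C2; the remaining constraints have slack.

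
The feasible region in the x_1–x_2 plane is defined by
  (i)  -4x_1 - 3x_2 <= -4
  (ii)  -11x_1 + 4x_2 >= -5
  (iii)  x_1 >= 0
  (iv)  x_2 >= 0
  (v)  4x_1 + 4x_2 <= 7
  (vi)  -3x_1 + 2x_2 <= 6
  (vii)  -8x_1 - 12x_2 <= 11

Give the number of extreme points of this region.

Pairwise boundary intersections that survive every other constraint:
  (31/49, 24/49)
  (0, 4/3)
  (4/5, 19/20)
  (0, 7/4)

4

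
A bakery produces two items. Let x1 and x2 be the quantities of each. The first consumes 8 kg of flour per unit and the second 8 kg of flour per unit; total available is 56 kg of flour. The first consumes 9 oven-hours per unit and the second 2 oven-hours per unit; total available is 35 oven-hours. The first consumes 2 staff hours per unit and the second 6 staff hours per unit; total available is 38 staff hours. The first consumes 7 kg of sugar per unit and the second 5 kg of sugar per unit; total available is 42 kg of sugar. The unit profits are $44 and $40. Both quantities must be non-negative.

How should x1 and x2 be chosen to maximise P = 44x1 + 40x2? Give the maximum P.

x1 = 3, x2 = 4, maximum P = 292

Feasible corners and P = 44x1 + 40x2:
  (0, 0) → P = 0
  (0, 19/3) → P = 760/3
  (35/9, 0) → P = 1540/9
  (3, 4) → P = 292
  (1, 6) → P = 284

At the optimal vertex, 8x1 + 8x2 = 56 and 9x1 + 2x2 = 35.
Solving simultaneously gives x1 = 3, x2 = 4.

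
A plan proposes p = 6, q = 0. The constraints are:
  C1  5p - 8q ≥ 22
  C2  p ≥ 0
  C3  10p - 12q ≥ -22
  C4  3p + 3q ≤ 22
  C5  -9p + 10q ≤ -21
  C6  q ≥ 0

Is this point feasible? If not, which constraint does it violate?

C1: 30 ≥ 22 ✓
C2: 6 ≥ 0 ✓
C3: 60 ≥ -22 ✓
C4: 18 ≤ 22 ✓
C5: -54 ≤ -21 ✓
C6: 0 ≥ 0 ✓

feasible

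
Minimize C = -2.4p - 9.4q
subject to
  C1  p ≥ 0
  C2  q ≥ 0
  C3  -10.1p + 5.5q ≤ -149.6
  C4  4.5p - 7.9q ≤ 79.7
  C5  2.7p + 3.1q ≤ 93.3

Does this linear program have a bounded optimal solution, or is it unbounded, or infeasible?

bounded optimum

Feasible corners and C = -2.4p - 9.4q:
  (1496/101, 0) → C = -17952/505
  (797/45, 0) → C = -3188/75
  (97691/4616, 53841/4616) → C = -3702819/23080
  (49207/1764, 1137/196) → C = -71429/588
The feasible region has finitely many vertices and no improving ray; the minimum is -3702819/23080 at (97691/4616, 53841/4616).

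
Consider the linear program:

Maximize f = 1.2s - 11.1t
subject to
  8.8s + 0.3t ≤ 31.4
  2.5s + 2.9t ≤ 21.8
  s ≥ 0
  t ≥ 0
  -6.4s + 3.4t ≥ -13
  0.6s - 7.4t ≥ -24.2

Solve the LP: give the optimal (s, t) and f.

Corner points and f = 1.2s - 11.1t:
  (5533/1592, 541/199) → f = -103503/3980
  (2251/653, 2318/653) → f = -115143/3265
  (0, 0) → f = 0
  (0, 121/37) → f = -363/10
  (65/32, 0) → f = 39/16

The binding constraints are t = 0 and -6.4s + 3.4t = -13.
Solving simultaneously gives s = 65/32, t = 0.

s = 65/32, t = 0, maximum f = 39/16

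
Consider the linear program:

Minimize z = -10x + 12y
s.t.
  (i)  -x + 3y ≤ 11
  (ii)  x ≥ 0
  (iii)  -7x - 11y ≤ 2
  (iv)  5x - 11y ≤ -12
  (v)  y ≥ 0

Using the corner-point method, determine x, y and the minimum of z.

x = 85/4, y = 43/4, minimum z = -167/2

The binding constraints are -x + 3y = 11 and 5x - 11y = -12.
Solving simultaneously gives x = 85/4, y = 43/4.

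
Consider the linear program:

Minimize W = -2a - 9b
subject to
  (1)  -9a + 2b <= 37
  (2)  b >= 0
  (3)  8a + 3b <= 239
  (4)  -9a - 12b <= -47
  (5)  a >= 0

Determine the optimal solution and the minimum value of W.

a = 367/43, b = 2447/43, minimum W = -22757/43

The binding constraints are -9a + 2b = 37 and 8a + 3b = 239.
Solving simultaneously gives a = 367/43, b = 2447/43.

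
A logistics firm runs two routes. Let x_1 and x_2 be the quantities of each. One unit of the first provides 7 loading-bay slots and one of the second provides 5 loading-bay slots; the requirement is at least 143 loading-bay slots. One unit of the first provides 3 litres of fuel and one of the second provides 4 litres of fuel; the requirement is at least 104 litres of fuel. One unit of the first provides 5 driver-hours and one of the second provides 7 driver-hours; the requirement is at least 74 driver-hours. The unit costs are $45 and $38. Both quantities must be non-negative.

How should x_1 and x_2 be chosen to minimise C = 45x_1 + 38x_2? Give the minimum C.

Extreme points and C = 45x_1 + 38x_2:
  (0, 143/5) → C = 5434/5
  (104/3, 0) → C = 1560
  (4, 23) → C = 1054
The feasible region is unbounded (it extends along (0, 1), (1, 0)), but C strictly increases along every unbounded feasible direction, so there is no improving ray and the minimum is attained at a vertex.

The optimum lies where 7x_1 + 5x_2 = 143 and 3x_1 + 4x_2 = 104.
Solving simultaneously gives x_1 = 4, x_2 = 23.

x_1 = 4, x_2 = 23, minimum C = 1054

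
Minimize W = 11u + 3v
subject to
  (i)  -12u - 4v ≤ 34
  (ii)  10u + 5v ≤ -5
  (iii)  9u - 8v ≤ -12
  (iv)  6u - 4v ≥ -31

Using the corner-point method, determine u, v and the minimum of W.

Feasible corners and W = 11u + 3v:
  (-80/33, -27/22) → W = -2003/66
  (-65/18, 7/3) → W = -589/18
  (-4/5, 3/5) → W = -7
  (-5/2, 4) → W = -31/2

At the optimal vertex, -12u - 4v = 34 and 6u - 4v = -31.
Solving simultaneously gives u = -65/18, v = 7/3.

u = -65/18, v = 7/3, minimum W = -589/18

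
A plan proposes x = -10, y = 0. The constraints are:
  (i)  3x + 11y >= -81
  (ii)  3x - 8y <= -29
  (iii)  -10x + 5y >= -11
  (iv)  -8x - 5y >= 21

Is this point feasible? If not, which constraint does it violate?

feasible

(i): -30 ≥ -81 ✓
(ii): -30 ≤ -29 ✓
(iii): 100 ≥ -11 ✓
(iv): 80 ≥ 21 ✓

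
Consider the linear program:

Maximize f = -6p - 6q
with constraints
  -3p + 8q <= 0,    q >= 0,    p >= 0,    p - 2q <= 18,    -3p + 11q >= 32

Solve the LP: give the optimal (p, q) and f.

Vertices and f = -6p - 6q:
  (72, 27) → f = -594
  (256/9, 32/3) → f = -704/3
  (262/5, 86/5) → f = -2088/5

The optimum lies where -3p + 8q = 0 and -3p + 11q = 32.
Solving simultaneously gives p = 256/9, q = 32/3.

p = 256/9, q = 32/3, maximum f = -704/3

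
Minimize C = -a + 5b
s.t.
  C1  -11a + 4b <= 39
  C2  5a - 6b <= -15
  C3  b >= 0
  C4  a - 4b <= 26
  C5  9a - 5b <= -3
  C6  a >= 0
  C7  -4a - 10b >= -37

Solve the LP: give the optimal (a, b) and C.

a = 0, b = 5/2, minimum C = 25/2

Extreme points and C = -a + 5b:
  (0, 5/2) → C = 25/2
  (36/37, 245/74) → C = 1153/74
  (0, 37/10) → C = 37/2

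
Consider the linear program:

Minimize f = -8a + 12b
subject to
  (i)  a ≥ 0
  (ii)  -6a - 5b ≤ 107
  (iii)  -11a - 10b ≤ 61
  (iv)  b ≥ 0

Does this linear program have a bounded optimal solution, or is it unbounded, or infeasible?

From the feasible point (0, 0), moving in the direction (1, 0) keeps every constraint satisfied while f decreases without bound.

unbounded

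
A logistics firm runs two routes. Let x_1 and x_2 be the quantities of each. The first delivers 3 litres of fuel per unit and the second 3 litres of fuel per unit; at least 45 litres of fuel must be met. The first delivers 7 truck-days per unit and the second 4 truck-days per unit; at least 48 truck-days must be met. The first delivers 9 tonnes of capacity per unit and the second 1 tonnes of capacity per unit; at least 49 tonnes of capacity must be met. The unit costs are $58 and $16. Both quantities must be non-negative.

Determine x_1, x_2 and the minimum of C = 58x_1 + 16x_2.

Extreme points and C = 58x_1 + 16x_2:
  (0, 49) → C = 784
  (15, 0) → C = 870
  (17/4, 43/4) → C = 837/2
The feasible region is unbounded (it extends along (0, 1), (1, 0)), but C strictly increases along every unbounded feasible direction, so there is no improving ray and the minimum is attained at a vertex.

At the optimal vertex, 3x_1 + 3x_2 = 45 and 9x_1 + x_2 = 49.
Solving simultaneously gives x_1 = 17/4, x_2 = 43/4.

x_1 = 17/4, x_2 = 43/4, minimum C = 837/2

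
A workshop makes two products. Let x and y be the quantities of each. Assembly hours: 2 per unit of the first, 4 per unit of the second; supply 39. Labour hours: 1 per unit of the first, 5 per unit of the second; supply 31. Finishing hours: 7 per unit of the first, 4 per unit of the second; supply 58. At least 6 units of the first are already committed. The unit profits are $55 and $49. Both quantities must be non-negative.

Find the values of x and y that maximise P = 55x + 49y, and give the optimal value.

x = 6, y = 4, maximum P = 526

Vertices and P = 55x + 49y:
  (58/7, 0) → P = 3190/7
  (6, 0) → P = 330
  (6, 4) → P = 526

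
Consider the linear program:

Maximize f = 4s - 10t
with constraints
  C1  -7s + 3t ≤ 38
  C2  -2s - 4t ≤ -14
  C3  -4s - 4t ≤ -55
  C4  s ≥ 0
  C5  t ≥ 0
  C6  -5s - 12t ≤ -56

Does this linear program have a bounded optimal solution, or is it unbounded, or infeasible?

From the feasible point (13/40, 537/40), moving in the direction (1, 0) keeps every constraint satisfied while f increases without bound.

unbounded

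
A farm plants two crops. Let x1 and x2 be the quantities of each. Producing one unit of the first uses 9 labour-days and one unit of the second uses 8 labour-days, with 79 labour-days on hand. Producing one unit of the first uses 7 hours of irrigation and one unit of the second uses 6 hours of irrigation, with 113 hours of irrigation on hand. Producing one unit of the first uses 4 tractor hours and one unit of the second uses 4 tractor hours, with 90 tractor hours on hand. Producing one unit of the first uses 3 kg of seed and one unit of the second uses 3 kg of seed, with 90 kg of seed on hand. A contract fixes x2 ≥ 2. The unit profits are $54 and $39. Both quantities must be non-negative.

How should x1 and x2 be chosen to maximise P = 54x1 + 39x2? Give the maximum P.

x1 = 7, x2 = 2, maximum P = 456

Vertices and P = 54x1 + 39x2:
  (0, 79/8) → P = 3081/8
  (0, 2) → P = 78
  (7, 2) → P = 456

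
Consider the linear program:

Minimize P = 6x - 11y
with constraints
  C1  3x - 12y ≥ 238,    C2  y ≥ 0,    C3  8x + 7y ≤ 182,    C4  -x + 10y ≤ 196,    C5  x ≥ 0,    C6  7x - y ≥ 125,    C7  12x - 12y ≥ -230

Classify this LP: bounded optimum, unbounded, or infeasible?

The boundaries 3x - 12y = 238 and y = 0 meet at (238/3, 0), but that point violates 8x + 7y ≤ 182. Every candidate vertex is excluded by some other constraint, so the feasible region is empty.

infeasible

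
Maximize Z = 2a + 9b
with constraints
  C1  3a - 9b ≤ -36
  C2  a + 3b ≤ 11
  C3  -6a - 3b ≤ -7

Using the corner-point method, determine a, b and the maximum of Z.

a = -4/5, b = 59/15, maximum Z = 169/5

Extreme points and Z = 2a + 9b:
  (-1/2, 23/6) → Z = 67/2
  (-5/7, 79/21) → Z = 227/7
  (-4/5, 59/15) → Z = 169/5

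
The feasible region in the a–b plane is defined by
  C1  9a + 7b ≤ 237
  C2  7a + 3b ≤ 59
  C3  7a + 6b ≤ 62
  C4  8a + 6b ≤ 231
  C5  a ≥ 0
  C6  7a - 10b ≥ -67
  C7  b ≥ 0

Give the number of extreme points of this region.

Intersecting each pair of boundary lines and keeping only the points that satisfy every inequality leaves:
  (8, 1)
  (59/7, 0)
  (109/56, 129/16)
  (0, 67/10)
  (0, 0)

5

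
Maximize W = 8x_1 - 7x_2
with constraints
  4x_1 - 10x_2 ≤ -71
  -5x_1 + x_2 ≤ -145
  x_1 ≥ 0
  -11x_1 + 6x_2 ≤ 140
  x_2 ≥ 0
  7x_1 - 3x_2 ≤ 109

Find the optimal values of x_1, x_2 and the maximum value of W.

x_1 = 163/4, x_2 = 235/4, maximum W = -341/4

Feasible corners and W = 8x_1 - 7x_2:
  (1010/19, 2295/19) → W = -7985/19
  (163/4, 235/4) → W = -341/4
  (358/3, 2179/9) → W = -6661/9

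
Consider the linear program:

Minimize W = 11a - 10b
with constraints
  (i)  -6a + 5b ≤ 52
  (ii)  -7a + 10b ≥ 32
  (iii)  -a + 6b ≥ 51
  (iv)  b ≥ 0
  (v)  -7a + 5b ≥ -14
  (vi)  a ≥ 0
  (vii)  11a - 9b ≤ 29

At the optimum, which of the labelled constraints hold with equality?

Feasible corners and W = 11a - 10b:
  (66, 448/5) → W = -170
  (0, 52/5) → W = -104
  (339/37, 371/37) → W = 19/37
  (0, 17/2) → W = -85

The minimum is at (66, 448/5). Substituting into each constraint, equality holds for (i) and (v); the remaining constraints have slack.

(i) and (v)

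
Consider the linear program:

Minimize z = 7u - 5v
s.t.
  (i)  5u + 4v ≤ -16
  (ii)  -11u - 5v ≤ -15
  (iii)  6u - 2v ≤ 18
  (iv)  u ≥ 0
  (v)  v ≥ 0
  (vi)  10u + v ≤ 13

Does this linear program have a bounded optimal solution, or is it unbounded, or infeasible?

infeasible

The boundaries -11u - 5v = -15 and u = 0 meet at (0, 3), but that point violates 5u + 4v ≤ -16. Every candidate vertex is excluded by some other constraint, so the feasible region is empty.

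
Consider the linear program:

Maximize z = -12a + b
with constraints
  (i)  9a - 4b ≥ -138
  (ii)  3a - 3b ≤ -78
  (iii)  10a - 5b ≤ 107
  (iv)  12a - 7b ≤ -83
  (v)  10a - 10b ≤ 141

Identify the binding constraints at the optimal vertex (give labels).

Vertices and z = -12a + b:
  (-34/5, 96/5) → z = 504/5
  (99/5, 229/5) → z = -959/5
  (582/5, 1057/5) → z = -5927/5
The feasible region is unbounded (it extends along (4, 9), (1, 2)), but z strictly decreases along every unbounded feasible direction, so there is no improving ray and the maximum is attained at a vertex.

The maximum is at (-34/5, 96/5). Substituting into each constraint, equality holds for (i) and (ii); the remaining constraints have slack.

(i) and (ii)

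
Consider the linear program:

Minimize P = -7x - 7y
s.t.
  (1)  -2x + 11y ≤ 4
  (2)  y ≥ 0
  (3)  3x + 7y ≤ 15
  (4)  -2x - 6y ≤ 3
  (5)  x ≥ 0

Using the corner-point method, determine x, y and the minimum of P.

Vertices and P = -7x - 7y:
  (137/47, 42/47) → P = -1253/47
  (0, 4/11) → P = -28/11
  (5, 0) → P = -35
  (0, 0) → P = 0

The optimum lies where y = 0 and 3x + 7y = 15.
Solving simultaneously gives x = 5, y = 0.

x = 5, y = 0, minimum P = -35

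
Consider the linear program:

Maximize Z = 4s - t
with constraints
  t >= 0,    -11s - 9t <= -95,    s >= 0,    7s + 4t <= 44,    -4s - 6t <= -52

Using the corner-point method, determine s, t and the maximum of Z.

The binding constraints are -11s - 9t = -95 and 7s + 4t = 44.
Solving simultaneously gives s = 16/19, t = 181/19.

s = 16/19, t = 181/19, maximum Z = -117/19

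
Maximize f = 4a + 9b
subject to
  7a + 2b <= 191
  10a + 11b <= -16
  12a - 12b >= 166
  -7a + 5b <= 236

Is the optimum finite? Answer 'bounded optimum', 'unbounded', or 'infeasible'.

Feasible corners and f = 4a + 9b:
  (711/19, -674/19) → f = -3222/19
  (817/126, -463/63) → f = -2533/63
  (-1831/12, -1997/12) → f = -25297/12
The feasible region has finitely many vertices and no improving ray; the maximum is -2533/63 at (817/126, -463/63).

bounded optimum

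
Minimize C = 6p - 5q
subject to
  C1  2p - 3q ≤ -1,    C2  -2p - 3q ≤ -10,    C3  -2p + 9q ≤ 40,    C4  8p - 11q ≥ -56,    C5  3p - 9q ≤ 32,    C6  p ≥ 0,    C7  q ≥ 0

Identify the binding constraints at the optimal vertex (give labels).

Feasible corners and C = 6p - 5q:
  (9/4, 11/6) → C = 13/3
  (37/4, 13/2) → C = 23
  (0, 10/3) → C = -50/3
  (0, 40/9) → C = -200/9

The minimum is at (0, 40/9). Substituting into each constraint, equality holds for C3 and C6; the remaining constraints have slack.

C3 and C6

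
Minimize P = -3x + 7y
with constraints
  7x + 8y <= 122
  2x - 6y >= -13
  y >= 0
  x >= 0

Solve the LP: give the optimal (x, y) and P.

Extreme points and P = -3x + 7y:
  (314/29, 335/58) → P = 461/58
  (122/7, 0) → P = -366/7
  (0, 13/6) → P = 91/6
  (0, 0) → P = 0

x = 122/7, y = 0, minimum P = -366/7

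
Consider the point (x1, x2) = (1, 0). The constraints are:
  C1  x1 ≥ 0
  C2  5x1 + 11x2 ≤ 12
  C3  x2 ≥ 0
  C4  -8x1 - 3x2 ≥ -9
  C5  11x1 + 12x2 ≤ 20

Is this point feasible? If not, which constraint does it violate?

C1: 1 ≥ 0 ✓
C2: 5 ≤ 12 ✓
C3: 0 ≥ 0 ✓
C4: -8 ≥ -9 ✓
C5: 11 ≤ 20 ✓

feasible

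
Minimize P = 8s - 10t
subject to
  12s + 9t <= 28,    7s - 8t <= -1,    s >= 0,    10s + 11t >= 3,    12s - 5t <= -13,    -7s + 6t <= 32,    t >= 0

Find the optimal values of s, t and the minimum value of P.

s = 0, t = 28/9, minimum P = -280/9

Corner points and P = 8s - 10t:
  (0, 28/9) → P = -280/9
  (23/168, 41/14) → P = -592/21
  (0, 13/5) → P = -26

The optimum lies where 12s + 9t = 28 and s = 0.
Solving simultaneously gives s = 0, t = 28/9.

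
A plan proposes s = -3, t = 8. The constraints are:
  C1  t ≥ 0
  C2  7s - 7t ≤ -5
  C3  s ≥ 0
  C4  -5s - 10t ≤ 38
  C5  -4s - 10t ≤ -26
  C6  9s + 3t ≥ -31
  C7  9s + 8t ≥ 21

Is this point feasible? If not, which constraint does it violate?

Constraint C3: s = -3, which is not ≥ 0. All other constraints are satisfied.

not feasible — violates C3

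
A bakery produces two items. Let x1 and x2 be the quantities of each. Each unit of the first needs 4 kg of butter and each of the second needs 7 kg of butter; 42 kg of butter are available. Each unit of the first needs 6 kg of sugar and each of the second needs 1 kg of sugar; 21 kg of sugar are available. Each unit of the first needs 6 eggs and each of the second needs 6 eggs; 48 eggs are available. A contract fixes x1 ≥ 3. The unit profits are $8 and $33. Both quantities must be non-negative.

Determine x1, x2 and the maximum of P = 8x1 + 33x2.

Vertices and P = 8x1 + 33x2:
  (7/2, 0) → P = 28
  (3, 0) → P = 24
  (3, 3) → P = 123

At the optimal vertex, 6x1 + x2 = 21 and x1 = 3.
Solving simultaneously gives x1 = 3, x2 = 3.

x1 = 3, x2 = 3, maximum P = 123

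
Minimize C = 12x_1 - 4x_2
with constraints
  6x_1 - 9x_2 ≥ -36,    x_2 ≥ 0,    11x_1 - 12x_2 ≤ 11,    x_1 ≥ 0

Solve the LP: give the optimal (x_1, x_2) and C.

x_1 = 0, x_2 = 4, minimum C = -16

Extreme points and C = 12x_1 - 4x_2:
  (59/3, 154/9) → C = 1508/9
  (0, 4) → C = -16
  (1, 0) → C = 12
  (0, 0) → C = 0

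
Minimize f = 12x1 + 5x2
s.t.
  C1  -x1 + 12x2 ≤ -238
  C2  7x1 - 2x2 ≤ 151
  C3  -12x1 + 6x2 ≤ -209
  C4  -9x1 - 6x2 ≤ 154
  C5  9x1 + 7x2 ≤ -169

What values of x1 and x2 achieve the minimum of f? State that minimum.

Vertices and f = 12x1 + 5x2:
  (299/30, -2437/60) → f = -5009/60
  (719/67, -2542/67) → f = -4082/67
  (55/21, -1243/42) → f = -4895/42
  (449/138, -1303/46) → f = -4719/46

x1 = 55/21, x2 = -1243/42, minimum f = -4895/42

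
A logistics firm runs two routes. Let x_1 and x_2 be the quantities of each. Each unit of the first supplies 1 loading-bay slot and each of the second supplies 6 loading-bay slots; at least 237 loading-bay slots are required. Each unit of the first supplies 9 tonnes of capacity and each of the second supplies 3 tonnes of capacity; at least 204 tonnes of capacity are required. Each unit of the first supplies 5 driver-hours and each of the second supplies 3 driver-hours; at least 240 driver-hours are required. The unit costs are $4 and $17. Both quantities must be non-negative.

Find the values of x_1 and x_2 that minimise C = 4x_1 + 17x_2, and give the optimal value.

Extreme points and C = 4x_1 + 17x_2:
  (0, 80) → C = 1360
  (237, 0) → C = 948
  (27, 35) → C = 703
The feasible region is unbounded (it extends along (0, 1), (1, 0)), but C strictly increases along every unbounded feasible direction, so there is no improving ray and the minimum is attained at a vertex.

x_1 = 27, x_2 = 35, minimum C = 703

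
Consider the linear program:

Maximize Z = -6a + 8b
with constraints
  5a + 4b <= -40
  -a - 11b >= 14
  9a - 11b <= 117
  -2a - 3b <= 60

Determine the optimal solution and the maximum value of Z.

Extreme points and Z = -6a + 8b:
  (-128/17, -10/17) → Z = 688/17
  (4/13, -135/13) → Z = -1104/13
  (-618/19, 32/19) → Z = 3964/19
  (-309/49, -774/49) → Z = -4338/49

The optimum lies where -a - 11b = 14 and -2a - 3b = 60.
Solving simultaneously gives a = -618/19, b = 32/19.

a = -618/19, b = 32/19, maximum Z = 3964/19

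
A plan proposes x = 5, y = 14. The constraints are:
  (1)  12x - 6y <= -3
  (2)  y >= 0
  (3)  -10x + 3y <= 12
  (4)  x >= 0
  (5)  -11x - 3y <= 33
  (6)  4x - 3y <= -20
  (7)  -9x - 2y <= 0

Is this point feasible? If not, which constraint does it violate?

(1): -24 ≤ -3 ✓
(2): 14 ≥ 0 ✓
(3): -8 ≤ 12 ✓
(4): 5 ≥ 0 ✓
(5): -97 ≤ 33 ✓
(6): -22 ≤ -20 ✓
(7): -73 ≤ 0 ✓

feasible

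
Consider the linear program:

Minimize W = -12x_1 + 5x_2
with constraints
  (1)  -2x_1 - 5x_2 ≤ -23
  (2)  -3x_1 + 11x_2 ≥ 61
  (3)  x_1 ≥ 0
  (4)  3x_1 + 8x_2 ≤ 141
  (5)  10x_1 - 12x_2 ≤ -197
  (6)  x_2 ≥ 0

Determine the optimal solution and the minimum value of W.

Feasible corners and W = -12x_1 + 5x_2:
  (0, 141/8) → W = 705/8
  (0, 197/12) → W = 985/12
  (1, 69/4) → W = 297/4

At the optimal vertex, 3x_1 + 8x_2 = 141 and 10x_1 - 12x_2 = -197.
Solving simultaneously gives x_1 = 1, x_2 = 69/4.

x_1 = 1, x_2 = 69/4, minimum W = 297/4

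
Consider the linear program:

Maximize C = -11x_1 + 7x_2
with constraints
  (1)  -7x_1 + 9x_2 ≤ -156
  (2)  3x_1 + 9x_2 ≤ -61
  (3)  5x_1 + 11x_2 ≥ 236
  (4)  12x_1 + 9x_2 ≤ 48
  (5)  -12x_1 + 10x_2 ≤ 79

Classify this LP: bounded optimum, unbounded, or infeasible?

The boundaries -7x_1 + 9x_2 = -156 and 3x_1 + 9x_2 = -61 meet at (19/2, -179/18), but that point violates 5x_1 + 11x_2 ≥ 236. Every candidate vertex is excluded by some other constraint, so the feasible region is empty.

infeasible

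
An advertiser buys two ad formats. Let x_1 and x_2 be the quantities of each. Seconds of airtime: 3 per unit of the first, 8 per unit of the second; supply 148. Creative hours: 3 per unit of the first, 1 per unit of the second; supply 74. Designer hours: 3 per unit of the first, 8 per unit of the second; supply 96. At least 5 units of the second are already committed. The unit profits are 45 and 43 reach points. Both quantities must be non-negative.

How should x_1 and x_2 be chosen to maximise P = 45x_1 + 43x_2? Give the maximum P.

x_1 = 56/3, x_2 = 5, maximum P = 1055

Vertices and P = 45x_1 + 43x_2:
  (0, 12) → P = 516
  (0, 5) → P = 215
  (56/3, 5) → P = 1055

The optimum lies where 3x_1 + 8x_2 = 96 and x_2 = 5.
Solving simultaneously gives x_1 = 56/3, x_2 = 5.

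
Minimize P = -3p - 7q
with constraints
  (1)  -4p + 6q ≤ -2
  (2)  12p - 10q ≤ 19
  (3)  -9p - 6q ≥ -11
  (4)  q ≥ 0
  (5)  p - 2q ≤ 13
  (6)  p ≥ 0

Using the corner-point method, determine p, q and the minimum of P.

Extreme points and P = -3p - 7q:
  (1, 1/3) → P = -16/3
  (1/2, 0) → P = -3/2
  (11/9, 0) → P = -11/3

At the optimal vertex, -4p + 6q = -2 and -9p - 6q = -11.
Solving simultaneously gives p = 1, q = 1/3.

p = 1, q = 1/3, minimum P = -16/3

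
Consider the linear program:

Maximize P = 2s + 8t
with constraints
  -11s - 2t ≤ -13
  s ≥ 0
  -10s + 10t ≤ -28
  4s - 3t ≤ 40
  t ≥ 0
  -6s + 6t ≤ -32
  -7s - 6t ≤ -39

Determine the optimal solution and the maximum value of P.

s = 24, t = 56/3, maximum P = 592/3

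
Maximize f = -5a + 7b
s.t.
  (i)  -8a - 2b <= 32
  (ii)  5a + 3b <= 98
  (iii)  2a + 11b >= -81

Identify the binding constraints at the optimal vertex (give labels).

(i) and (ii)

Feasible corners and f = -5a + 7b:
  (-146/7, 472/7) → f = 4034/7
  (-95/42, -146/21) → f = -523/14
  (1321/49, -601/49) → f = -10812/49

The maximum is at (-146/7, 472/7). Substituting into each constraint, equality holds for (i) and (ii); the remaining constraints have slack.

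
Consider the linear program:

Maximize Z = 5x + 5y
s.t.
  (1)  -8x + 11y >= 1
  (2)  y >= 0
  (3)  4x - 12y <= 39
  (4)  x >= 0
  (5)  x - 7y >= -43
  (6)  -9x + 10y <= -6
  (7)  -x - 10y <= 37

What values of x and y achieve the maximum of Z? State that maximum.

Vertices and Z = 5x + 5y:
  (466/45, 343/45) → Z = 809/9
  (4, 3) → Z = 35
  (472/53, 393/53) → Z = 4325/53

The optimum lies where -8x + 11y = 1 and x - 7y = -43.
Solving simultaneously gives x = 466/45, y = 343/45.

x = 466/45, y = 343/45, maximum Z = 809/9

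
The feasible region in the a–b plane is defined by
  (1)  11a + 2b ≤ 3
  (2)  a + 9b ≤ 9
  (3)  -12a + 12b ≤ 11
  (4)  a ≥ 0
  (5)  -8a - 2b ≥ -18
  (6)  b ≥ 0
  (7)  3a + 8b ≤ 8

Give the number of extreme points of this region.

5

The feasible vertices (each the meet of two boundaries and inside every other half-plane) are:
  (3/11, 0)
  (4/41, 79/82)
  (0, 11/12)
  (2/33, 43/44)
  (0, 0)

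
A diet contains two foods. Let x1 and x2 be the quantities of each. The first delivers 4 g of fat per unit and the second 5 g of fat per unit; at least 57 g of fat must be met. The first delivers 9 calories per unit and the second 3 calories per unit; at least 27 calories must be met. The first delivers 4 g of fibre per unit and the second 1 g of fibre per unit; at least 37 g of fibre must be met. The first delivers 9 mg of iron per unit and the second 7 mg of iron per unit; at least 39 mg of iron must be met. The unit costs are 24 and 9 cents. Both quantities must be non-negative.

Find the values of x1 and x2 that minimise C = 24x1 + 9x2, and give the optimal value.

Extreme points and C = 24x1 + 9x2:
  (0, 37) → C = 333
  (57/4, 0) → C = 342
  (8, 5) → C = 237
The feasible region is unbounded (it extends along (0, 1), (1, 0)), but C strictly increases along every unbounded feasible direction, so there is no improving ray and the minimum is attained at a vertex.

At the optimal vertex, 4x1 + 5x2 = 57 and 4x1 + x2 = 37.
Solving simultaneously gives x1 = 8, x2 = 5.

x1 = 8, x2 = 5, minimum C = 237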